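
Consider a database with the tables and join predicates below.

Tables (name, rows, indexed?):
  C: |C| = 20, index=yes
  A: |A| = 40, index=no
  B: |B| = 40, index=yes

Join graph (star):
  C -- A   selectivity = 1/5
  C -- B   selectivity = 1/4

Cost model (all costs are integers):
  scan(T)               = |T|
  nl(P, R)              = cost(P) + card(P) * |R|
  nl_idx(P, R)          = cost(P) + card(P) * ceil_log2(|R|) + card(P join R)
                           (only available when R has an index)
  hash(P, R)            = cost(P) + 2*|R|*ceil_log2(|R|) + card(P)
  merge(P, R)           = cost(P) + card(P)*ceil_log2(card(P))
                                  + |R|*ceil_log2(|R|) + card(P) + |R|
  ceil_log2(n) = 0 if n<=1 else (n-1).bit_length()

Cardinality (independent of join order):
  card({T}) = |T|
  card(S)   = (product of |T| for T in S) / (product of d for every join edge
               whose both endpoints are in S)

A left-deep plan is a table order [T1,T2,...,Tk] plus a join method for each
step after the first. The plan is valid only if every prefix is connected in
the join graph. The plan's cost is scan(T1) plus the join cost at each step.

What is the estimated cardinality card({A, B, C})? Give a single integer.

1600

Tables in S: A(40), B(40), C(20)
Edges inside S: C-A(d=5), C-B(d=4)
numerator = 40 * 40 * 20 = 32000
denominator = 5 * 4 = 20
card(S) = 32000 / 20 = 1600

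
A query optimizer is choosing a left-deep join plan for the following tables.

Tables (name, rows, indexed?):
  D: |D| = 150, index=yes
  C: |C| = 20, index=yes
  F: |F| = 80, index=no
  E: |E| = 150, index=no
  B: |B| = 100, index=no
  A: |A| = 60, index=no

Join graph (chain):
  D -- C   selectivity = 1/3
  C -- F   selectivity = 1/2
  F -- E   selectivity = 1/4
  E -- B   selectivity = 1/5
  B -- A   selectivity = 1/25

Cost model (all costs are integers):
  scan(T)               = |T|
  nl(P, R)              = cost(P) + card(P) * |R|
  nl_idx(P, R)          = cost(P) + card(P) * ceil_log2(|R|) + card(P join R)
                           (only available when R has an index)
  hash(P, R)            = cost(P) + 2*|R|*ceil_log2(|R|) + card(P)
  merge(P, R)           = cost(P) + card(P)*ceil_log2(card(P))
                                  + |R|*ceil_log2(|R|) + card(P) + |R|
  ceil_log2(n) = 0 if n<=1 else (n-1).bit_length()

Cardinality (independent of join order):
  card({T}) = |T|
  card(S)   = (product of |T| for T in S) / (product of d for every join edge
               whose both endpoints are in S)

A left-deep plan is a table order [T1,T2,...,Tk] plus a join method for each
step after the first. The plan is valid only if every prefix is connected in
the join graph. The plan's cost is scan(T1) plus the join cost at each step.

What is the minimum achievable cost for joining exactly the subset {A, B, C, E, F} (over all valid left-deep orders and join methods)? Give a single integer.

Selinger DP over subsets of {A,B,C,E,F}:
  {C}: scan cost=20, card=20
  {F}: scan cost=80, card=80
  {E}: scan cost=150, card=150
  {B}: scan cost=100, card=100
  {A}: scan cost=60, card=60
  {CF}: card=800; try (C,hash)→360, (F,merge)→780, (C,merge)→840, (F,hash)→1160, (C,nl_idx)→1280, (F,nl)→1620 …(+1); best=360 via (C,hash)
  {EF}: card=3000; try (F,hash)→1420, (E,merge)→2070, (F,merge)→2140, (E,hash)→2560, (E,nl)→12080, (F,nl)→12150; best=1420 via (F,hash)
  {BE}: card=3000; try (B,hash)→1700, (E,merge)→2250, (B,merge)→2300, (E,hash)→2600, (E,nl)→15100, (B,nl)→15150; best=1700 via (B,hash)
  {AB}: card=240; try (A,hash)→920, (B,merge)→1280, (A,merge)→1320, (B,hash)→1520, (B,nl)→6060, (A,nl)→6100; best=920 via (A,hash)
  {CEF}: card=30000; try (E,hash)→3560, (C,hash)→4620, (E,merge)→10510, (C,merge)→40540, (C,nl_idx)→46420, (C,nl)→61420 …(+1); best=3560 via (E,hash)
  {BEF}: card=60000; try (F,hash)→5820, (B,hash)→5820, (B,merge)→41220, (F,merge)→41340, (F,nl)→241700, (B,nl)→301420; best=5820 via (F,hash)
  {ABE}: card=7200; try (E,hash)→3560, (E,merge)→4430, (A,hash)→5420, (E,nl)→36920, (A,merge)→41120, (A,nl)→181700; best=3560 via (E,hash)
  {BCEF}: card=600000; try (B,hash)→34960, (C,hash)→66020, (B,merge)→484360, (C,nl_idx)→905820, (C,merge)→1025940, (C,nl)→1205820 …(+1); best=34960 via (B,hash)
  {ABEF}: card=144000; try (F,hash)→11880, (A,hash)→66540, (F,merge)→105000, (F,nl)→579560, (A,merge)→1026240, (A,nl)→3605820; best=11880 via (F,hash)
  {ABCEF}: card=1440000; try (C,hash)→156080, (A,hash)→635680, (C,nl_idx)→2171880, (C,merge)→2748000, (C,nl)→2891880, (A,merge)→12635380 …(+1); best=156080 via (C,hash)

156080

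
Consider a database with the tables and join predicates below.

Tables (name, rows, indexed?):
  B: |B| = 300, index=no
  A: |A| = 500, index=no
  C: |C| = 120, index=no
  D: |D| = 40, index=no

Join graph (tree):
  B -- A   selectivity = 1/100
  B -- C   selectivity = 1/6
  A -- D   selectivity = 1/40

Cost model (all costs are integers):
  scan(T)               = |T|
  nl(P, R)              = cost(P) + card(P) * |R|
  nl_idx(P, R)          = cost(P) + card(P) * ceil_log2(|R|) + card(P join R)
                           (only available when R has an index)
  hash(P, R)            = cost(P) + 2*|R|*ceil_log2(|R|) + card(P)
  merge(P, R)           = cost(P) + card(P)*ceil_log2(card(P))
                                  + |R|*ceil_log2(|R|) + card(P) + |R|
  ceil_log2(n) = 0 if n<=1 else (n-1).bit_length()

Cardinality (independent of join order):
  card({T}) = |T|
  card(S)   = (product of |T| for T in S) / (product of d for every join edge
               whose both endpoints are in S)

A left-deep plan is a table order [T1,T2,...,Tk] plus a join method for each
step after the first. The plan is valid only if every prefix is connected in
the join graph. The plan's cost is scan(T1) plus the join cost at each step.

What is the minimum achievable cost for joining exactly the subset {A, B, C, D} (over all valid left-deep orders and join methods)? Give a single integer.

Selinger DP over subsets of {A,B,C,D}:
  {B}: scan cost=300, card=300
  {A}: scan cost=500, card=500
  {C}: scan cost=120, card=120
  {D}: scan cost=40, card=40
  {AB}: card=1500; try (B,hash)→6400, (A,merge)→8300, (B,merge)→8500, (A,hash)→9600, (A,nl)→150300, (B,nl)→150500; best=6400 via (B,hash)
  {BC}: card=6000; try (C,hash)→2280, (B,merge)→4080, (C,merge)→4260, (B,hash)→5640, (B,nl)→36120, (C,nl)→36300; best=2280 via (C,hash)
  {AD}: card=500; try (D,hash)→1480, (A,merge)→5320, (D,merge)→5780, (A,hash)→9080, (A,nl)→20040, (D,nl)→20500; best=1480 via (D,hash)
  {ABC}: card=30000; try (C,hash)→9580, (A,hash)→17280, (C,merge)→25360, (A,merge)→91280, (C,nl)→186400, (A,nl)→3002280; best=9580 via (C,hash)
  {ABD}: card=1500; try (B,hash)→7380, (D,hash)→8380, (B,merge)→9480, (D,merge)→24680, (D,nl)→66400, (B,nl)→151480; best=7380 via (B,hash)
  {ABCD}: card=30000; try (C,hash)→10560, (C,merge)→26340, (D,hash)→40060, (C,nl)→187380, (D,merge)→489860, (D,nl)→1209580; best=10560 via (C,hash)

10560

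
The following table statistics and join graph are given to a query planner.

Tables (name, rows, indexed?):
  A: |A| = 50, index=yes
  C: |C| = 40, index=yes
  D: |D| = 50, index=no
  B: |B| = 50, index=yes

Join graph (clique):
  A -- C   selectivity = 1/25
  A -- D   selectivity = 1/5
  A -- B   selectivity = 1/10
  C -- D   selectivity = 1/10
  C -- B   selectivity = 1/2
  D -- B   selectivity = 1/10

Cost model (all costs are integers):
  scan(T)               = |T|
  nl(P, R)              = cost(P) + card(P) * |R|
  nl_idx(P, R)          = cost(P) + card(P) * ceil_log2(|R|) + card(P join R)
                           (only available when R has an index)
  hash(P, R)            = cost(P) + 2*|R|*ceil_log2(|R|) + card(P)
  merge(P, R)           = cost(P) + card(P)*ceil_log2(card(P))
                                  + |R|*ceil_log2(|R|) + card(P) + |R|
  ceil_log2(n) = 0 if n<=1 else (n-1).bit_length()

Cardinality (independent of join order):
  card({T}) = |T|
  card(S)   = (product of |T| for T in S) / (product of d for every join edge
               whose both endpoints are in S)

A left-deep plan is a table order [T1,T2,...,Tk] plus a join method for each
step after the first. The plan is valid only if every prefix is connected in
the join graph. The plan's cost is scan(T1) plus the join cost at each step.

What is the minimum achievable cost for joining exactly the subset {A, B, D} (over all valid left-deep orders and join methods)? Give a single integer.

1450

Selinger DP over subsets of {A,B,D}:
  {A}: scan cost=50, card=50
  {D}: scan cost=50, card=50
  {B}: scan cost=50, card=50
  {AD}: card=500; try (D,hash)→700, (A,hash)→700, (D,merge)→750, (A,merge)→750, (A,nl_idx)→850, (D,nl)→2550 …(+1); best=700 via (D,hash)
  {AB}: card=250; try (B,nl_idx)→600, (A,nl_idx)→600, (B,hash)→700, (A,hash)→700, (B,merge)→750, (A,merge)→750 …(+2); best=600 via (B,nl_idx)
  {BD}: card=250; try (B,nl_idx)→600, (D,hash)→700, (B,hash)→700, (D,merge)→750, (B,merge)→750, (D,nl)→2550 …(+1); best=600 via (B,nl_idx)
  {ABD}: card=250; try (D,hash)→1450, (A,hash)→1450, (B,hash)→1800, (A,nl_idx)→2350, (D,merge)→3200, (A,merge)→3200 …(+5); best=1450 via (D,hash)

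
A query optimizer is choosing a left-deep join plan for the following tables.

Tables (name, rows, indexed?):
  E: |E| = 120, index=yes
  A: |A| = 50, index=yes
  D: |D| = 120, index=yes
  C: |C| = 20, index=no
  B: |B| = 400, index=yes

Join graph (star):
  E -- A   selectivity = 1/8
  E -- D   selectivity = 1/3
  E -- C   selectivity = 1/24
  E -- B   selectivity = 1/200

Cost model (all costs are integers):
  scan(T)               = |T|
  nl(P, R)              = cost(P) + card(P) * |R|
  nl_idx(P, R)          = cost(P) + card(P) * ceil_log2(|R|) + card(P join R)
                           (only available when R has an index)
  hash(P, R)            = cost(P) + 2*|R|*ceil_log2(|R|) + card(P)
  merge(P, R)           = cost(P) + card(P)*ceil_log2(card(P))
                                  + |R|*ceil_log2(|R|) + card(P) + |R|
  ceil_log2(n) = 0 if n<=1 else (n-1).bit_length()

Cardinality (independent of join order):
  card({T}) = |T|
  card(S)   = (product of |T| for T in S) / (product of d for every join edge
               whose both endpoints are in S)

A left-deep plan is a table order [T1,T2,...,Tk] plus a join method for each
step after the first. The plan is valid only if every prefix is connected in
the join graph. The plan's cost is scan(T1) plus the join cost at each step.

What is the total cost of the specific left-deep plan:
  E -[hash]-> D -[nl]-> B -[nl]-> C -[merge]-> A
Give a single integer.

step 1: scan E: cost=120, card=120
step 2: join D via hash
    card(P join D) = 120*120/(3) = 4800
    cost = 120 + 2*120*7 + 120 = 1920
step 3: join B via nl
    card(P join B) = 4800*400/(200) = 9600
    cost = 1920 + 4800*400 = 1921920
step 4: join C via nl
    card(P join C) = 9600*20/(24) = 8000
    cost = 1921920 + 9600*20 = 2113920
step 5: join A via merge
    card(P join A) = 8000*50/(8) = 50000
    cost = 2113920 + 8000*13 + 50*6 + 8000 + 50 = 2226270

2226270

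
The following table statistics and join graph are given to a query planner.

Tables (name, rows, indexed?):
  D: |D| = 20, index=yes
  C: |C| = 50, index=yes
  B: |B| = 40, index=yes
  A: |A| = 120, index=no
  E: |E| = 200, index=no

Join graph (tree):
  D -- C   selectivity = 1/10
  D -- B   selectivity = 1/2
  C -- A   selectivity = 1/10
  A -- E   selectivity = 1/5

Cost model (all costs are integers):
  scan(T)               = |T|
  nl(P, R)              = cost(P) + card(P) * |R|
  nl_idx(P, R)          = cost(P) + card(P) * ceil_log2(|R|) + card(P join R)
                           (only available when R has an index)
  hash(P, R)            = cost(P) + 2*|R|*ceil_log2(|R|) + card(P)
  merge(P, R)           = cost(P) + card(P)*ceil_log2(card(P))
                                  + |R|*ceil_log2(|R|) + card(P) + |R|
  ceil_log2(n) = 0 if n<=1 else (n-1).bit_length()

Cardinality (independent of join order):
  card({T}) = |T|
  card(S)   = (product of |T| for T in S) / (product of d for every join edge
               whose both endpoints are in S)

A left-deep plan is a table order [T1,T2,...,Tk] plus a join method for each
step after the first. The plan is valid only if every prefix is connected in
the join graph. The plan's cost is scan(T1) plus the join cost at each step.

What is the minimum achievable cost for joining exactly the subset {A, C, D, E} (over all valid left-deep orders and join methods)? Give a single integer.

Selinger DP over subsets of {A,C,D,E}:
  {D}: scan cost=20, card=20
  {C}: scan cost=50, card=50
  {A}: scan cost=120, card=120
  {E}: scan cost=200, card=200
  {CD}: card=100; try (C,nl_idx)→240, (D,hash)→300, (D,nl_idx)→400, (C,merge)→490, (D,merge)→520, (C,hash)→640 …(+2); best=240 via (C,nl_idx)
  {AC}: card=600; try (C,hash)→840, (A,merge)→1360, (C,merge)→1430, (C,nl_idx)→1440, (A,hash)→1780, (A,nl)→6050 …(+1); best=840 via (C,hash)
  {AE}: card=4800; try (A,hash)→2080, (E,merge)→2880, (A,merge)→2960, (E,hash)→3440, (E,nl)→24120, (A,nl)→24200; best=2080 via (A,hash)
  {ACD}: card=1200; try (D,hash)→1640, (A,merge)→2000, (A,hash)→2020, (D,nl_idx)→5040, (D,merge)→7560, (A,nl)→12240 …(+1); best=1640 via (D,hash)
  {ACE}: card=24000; try (E,hash)→4640, (C,hash)→7480, (E,merge)→9240, (C,nl_idx)→54880, (C,merge)→69630, (E,nl)→120840 …(+1); best=4640 via (E,hash)
  {ACDE}: card=48000; try (E,hash)→6040, (E,merge)→17840, (D,hash)→28840, (D,nl_idx)→172640, (E,nl)→241640, (D,merge)→388760 …(+1); best=6040 via (E,hash)

6040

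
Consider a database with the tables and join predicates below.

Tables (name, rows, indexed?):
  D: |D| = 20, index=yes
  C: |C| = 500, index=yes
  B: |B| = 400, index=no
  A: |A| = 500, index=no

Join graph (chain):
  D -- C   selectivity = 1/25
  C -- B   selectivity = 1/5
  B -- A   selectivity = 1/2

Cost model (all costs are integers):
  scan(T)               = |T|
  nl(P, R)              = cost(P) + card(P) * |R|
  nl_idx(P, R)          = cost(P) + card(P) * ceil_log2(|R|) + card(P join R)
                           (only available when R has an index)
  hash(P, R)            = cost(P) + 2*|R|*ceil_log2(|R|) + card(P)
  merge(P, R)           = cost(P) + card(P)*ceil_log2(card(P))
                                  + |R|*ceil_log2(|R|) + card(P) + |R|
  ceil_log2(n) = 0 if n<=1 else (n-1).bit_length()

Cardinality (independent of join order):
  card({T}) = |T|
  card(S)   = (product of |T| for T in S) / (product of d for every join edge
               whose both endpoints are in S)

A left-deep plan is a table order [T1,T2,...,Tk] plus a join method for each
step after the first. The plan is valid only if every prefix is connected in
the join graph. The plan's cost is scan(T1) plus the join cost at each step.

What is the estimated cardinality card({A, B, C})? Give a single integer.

Tables in S: A(500), B(400), C(500)
Edges inside S: C-B(d=5), B-A(d=2)
numerator = 500 * 400 * 500 = 100000000
denominator = 5 * 2 = 10
card(S) = 100000000 / 10 = 10000000

10000000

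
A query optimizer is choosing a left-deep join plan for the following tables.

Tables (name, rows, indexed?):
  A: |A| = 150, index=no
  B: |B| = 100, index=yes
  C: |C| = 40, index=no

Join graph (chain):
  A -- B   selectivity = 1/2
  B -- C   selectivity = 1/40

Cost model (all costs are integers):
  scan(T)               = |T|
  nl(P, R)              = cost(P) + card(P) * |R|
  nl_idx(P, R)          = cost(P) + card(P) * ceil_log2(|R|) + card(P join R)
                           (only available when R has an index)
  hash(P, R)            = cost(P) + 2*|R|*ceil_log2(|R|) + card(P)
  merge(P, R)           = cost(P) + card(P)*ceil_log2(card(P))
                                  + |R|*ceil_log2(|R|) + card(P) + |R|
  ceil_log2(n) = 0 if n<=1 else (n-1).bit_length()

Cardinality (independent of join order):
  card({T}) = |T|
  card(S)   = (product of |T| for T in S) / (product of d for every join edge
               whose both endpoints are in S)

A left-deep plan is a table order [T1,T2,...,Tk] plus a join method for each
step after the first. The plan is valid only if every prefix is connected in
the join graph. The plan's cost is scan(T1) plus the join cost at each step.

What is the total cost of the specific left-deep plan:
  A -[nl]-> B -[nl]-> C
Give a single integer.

step 1: scan A: cost=150, card=150
step 2: join B via nl
    card(P join B) = 150*100/(2) = 7500
    cost = 150 + 150*100 = 15150
step 3: join C via nl
    card(P join C) = 7500*40/(40) = 7500
    cost = 15150 + 7500*40 = 315150

315150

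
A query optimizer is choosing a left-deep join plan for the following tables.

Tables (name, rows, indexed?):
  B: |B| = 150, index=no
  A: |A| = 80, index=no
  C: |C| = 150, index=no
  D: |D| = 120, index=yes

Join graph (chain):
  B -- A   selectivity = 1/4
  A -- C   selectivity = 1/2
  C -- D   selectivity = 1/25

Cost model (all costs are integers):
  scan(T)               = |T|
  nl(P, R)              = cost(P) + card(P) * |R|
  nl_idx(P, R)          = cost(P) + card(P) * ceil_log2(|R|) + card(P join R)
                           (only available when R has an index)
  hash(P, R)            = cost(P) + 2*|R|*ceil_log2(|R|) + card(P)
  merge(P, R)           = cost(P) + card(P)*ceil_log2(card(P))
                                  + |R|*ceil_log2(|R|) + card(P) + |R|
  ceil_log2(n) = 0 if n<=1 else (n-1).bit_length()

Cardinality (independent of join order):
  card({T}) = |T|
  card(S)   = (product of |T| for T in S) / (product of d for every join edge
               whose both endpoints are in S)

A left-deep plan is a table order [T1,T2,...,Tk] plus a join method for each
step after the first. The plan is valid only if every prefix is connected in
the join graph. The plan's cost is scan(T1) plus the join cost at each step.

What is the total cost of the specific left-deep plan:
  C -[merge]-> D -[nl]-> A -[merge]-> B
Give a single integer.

522210

step 1: scan C: cost=150, card=150
step 2: join D via merge
    card(P join D) = 150*120/(25) = 720
    cost = 150 + 150*8 + 120*7 + 150 + 120 = 2460
step 3: join A via nl
    card(P join A) = 720*80/(2) = 28800
    cost = 2460 + 720*80 = 60060
step 4: join B via merge
    card(P join B) = 28800*150/(4) = 1080000
    cost = 60060 + 28800*15 + 150*8 + 28800 + 150 = 522210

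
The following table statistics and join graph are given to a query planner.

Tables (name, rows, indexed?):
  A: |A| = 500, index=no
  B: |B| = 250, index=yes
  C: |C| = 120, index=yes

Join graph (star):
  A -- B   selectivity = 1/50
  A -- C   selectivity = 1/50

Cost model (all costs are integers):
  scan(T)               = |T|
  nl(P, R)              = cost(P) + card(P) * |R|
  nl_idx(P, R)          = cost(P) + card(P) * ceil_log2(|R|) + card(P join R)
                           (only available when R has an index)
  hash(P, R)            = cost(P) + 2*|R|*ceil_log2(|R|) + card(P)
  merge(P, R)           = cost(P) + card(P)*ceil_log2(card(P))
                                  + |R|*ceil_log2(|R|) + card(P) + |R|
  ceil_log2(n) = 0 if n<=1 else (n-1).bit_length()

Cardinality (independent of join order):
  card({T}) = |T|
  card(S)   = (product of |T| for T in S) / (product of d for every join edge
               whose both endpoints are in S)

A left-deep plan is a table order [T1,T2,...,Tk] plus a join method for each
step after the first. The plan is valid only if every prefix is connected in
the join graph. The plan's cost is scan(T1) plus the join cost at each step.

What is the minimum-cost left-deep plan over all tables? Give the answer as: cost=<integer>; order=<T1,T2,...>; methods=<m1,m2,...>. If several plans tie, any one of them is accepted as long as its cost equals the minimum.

cost=7880; order=A,C,B; methods=hash,hash

Selinger DP (subsets sized 1..n):
  {A}: scan cost=500, card=500
  {B}: scan cost=250, card=250
  {C}: scan cost=120, card=120
  {AB}: card=2500; try (B,hash)→5000, (B,nl_idx)→7000, (A,merge)→7500, (B,merge)→7750, (A,hash)→9500, (A,nl)→125250 …(+1); best=5000 via (B,hash)
  {AC}: card=1200; try (C,hash)→2680, (C,nl_idx)→5200, (A,merge)→6080, (C,merge)→6460, (A,hash)→9240, (A,nl)→60120 …(+1); best=2680 via (C,hash)
  {ABC}: card=6000; try (B,hash)→7880, (C,hash)→9180, (B,nl_idx)→18280, (B,merge)→19330, (C,nl_idx)→28500, (C,merge)→38460 …(+2); best=7880 via (B,hash)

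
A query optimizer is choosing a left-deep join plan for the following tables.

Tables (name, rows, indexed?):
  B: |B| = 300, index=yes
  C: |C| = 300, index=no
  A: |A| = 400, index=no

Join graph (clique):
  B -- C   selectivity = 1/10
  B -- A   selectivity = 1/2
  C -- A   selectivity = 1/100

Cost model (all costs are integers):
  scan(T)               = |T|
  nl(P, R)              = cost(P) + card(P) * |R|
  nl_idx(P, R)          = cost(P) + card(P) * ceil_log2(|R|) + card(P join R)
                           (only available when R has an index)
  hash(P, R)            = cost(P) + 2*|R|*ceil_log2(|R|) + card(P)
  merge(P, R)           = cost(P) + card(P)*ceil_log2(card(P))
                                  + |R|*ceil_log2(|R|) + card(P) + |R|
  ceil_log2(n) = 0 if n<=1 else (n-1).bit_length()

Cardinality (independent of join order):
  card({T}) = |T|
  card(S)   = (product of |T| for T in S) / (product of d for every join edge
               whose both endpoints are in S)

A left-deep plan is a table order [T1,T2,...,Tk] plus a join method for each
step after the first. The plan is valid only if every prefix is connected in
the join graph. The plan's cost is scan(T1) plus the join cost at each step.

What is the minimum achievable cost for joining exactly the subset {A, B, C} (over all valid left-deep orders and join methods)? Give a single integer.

12800

Selinger DP over subsets of {A,B,C}:
  {B}: scan cost=300, card=300
  {C}: scan cost=300, card=300
  {A}: scan cost=400, card=400
  {BC}: card=9000; try (C,hash)→6000, (B,hash)→6000, (C,merge)→6300, (B,merge)→6300, (B,nl_idx)→12000, (C,nl)→90300 …(+1); best=6000 via (C,hash)
  {AB}: card=60000; try (B,hash)→6200, (A,merge)→7300, (B,merge)→7400, (A,hash)→7800, (B,nl_idx)→64000, (A,nl)→120300 …(+1); best=6200 via (B,hash)
  {AC}: card=1200; try (C,hash)→6200, (A,merge)→7300, (C,merge)→7400, (A,hash)→7800, (A,nl)→120300, (C,nl)→120400; best=6200 via (C,hash)
  {ABC}: card=18000; try (B,hash)→12800, (A,hash)→22200, (B,merge)→23600, (B,nl_idx)→35000, (C,hash)→71600, (A,merge)→145000 …(+4); best=12800 via (B,hash)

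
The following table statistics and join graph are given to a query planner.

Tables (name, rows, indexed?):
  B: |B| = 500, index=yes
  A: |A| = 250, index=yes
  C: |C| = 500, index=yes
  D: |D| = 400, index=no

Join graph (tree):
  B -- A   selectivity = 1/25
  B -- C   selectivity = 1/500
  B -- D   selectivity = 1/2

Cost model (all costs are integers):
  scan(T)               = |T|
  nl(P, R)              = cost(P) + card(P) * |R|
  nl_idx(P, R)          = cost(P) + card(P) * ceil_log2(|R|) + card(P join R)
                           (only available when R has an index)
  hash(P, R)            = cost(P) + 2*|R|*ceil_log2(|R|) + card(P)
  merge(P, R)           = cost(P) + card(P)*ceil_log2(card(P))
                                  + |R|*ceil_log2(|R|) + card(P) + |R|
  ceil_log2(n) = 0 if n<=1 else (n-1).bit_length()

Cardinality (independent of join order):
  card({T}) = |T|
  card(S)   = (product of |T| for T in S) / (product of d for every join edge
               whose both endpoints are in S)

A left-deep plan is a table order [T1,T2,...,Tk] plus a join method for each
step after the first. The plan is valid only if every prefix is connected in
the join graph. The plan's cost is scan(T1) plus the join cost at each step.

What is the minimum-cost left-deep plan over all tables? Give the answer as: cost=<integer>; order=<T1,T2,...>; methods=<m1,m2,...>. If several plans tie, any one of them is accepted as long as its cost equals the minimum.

cost=22200; order=B,C,A,D; methods=nl_idx,hash,hash

Selinger DP (subsets sized 1..n):
  {B}: scan cost=500, card=500
  {A}: scan cost=250, card=250
  {C}: scan cost=500, card=500
  {D}: scan cost=400, card=400
  {AB}: card=5000; try (A,hash)→5000, (B,merge)→7500, (B,nl_idx)→7500, (A,merge)→7750, (B,hash)→9500, (A,nl_idx)→9500 …(+2); best=5000 via (A,hash)
  {BC}: card=500; try (C,nl_idx)→5500, (B,nl_idx)→5500, (C,hash)→10000, (B,hash)→10000, (C,merge)→10500, (B,merge)→10500 …(+2); best=5500 via (C,nl_idx)
  {BD}: card=100000; try (D,hash)→8200, (B,merge)→9400, (D,merge)→9500, (B,hash)→9800, (B,nl_idx)→104000, (B,nl)→200400 …(+1); best=8200 via (D,hash)
  {ABC}: card=5000; try (A,hash)→10000, (A,merge)→12750, (A,nl_idx)→14500, (C,hash)→19000, (C,nl_idx)→55000, (C,merge)→80000 …(+2); best=10000 via (A,hash)
  {ABD}: card=1000000; try (D,hash)→17200, (D,merge)→79000, (A,hash)→112200, (A,nl_idx)→1808200, (A,merge)→1810450, (D,nl)→2005000 …(+1); best=17200 via (D,hash)
  {BCD}: card=100000; try (D,hash)→13200, (D,merge)→14500, (C,hash)→117200, (D,nl)→205500, (C,nl_idx)→1008200, (C,merge)→1813200 …(+1); best=13200 via (D,hash)
  {ABCD}: card=1000000; try (D,hash)→22200, (D,merge)→84000, (A,hash)→117200, (C,hash)→1026200, (A,nl_idx)→1813200, (A,merge)→1815450 …(+5); best=22200 via (D,hash)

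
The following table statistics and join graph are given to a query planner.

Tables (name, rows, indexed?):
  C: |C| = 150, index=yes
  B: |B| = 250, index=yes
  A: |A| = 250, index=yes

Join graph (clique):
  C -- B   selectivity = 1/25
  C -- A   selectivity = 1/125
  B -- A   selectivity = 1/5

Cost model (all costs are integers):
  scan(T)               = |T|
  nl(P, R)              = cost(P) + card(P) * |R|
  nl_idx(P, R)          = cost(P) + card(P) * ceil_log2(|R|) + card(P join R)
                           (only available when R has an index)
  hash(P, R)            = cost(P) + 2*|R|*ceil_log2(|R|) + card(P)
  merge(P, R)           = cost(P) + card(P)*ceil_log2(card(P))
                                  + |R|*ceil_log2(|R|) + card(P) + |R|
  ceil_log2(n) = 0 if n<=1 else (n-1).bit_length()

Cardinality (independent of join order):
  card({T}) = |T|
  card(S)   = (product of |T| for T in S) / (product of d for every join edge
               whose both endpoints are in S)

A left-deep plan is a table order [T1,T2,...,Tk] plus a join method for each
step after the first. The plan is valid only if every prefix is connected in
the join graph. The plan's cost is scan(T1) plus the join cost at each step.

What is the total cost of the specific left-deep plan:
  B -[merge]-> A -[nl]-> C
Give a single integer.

step 1: scan B: cost=250, card=250
step 2: join A via merge
    card(P join A) = 250*250/(5) = 12500
    cost = 250 + 250*8 + 250*8 + 250 + 250 = 4750
step 3: join C via nl
    card(P join C) = 12500*150/(25*125) = 600
    cost = 4750 + 12500*150 = 1879750

1879750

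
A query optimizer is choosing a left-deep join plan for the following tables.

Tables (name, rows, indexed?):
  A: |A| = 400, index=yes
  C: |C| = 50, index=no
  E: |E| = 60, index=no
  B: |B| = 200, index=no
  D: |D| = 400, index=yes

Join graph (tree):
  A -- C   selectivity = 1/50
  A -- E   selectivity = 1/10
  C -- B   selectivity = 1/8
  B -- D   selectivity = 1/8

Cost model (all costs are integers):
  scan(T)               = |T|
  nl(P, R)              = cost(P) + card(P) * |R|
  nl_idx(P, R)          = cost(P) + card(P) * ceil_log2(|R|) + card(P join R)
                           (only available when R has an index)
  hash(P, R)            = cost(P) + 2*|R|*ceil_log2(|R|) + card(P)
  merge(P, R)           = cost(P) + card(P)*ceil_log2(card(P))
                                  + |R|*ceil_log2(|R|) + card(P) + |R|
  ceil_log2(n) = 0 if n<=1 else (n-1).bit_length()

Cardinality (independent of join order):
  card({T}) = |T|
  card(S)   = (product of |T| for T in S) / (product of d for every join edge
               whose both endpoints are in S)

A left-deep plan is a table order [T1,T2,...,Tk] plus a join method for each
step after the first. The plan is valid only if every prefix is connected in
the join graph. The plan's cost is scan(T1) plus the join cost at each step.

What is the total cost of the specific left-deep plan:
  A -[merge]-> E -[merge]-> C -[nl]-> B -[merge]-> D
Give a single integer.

1540370

step 1: scan A: cost=400, card=400
step 2: join E via merge
    card(P join E) = 400*60/(10) = 2400
    cost = 400 + 400*9 + 60*6 + 400 + 60 = 4820
step 3: join C via merge
    card(P join C) = 2400*50/(50) = 2400
    cost = 4820 + 2400*12 + 50*6 + 2400 + 50 = 36370
step 4: join B via nl
    card(P join B) = 2400*200/(8) = 60000
    cost = 36370 + 2400*200 = 516370
step 5: join D via merge
    card(P join D) = 60000*400/(8) = 3000000
    cost = 516370 + 60000*16 + 400*9 + 60000 + 400 = 1540370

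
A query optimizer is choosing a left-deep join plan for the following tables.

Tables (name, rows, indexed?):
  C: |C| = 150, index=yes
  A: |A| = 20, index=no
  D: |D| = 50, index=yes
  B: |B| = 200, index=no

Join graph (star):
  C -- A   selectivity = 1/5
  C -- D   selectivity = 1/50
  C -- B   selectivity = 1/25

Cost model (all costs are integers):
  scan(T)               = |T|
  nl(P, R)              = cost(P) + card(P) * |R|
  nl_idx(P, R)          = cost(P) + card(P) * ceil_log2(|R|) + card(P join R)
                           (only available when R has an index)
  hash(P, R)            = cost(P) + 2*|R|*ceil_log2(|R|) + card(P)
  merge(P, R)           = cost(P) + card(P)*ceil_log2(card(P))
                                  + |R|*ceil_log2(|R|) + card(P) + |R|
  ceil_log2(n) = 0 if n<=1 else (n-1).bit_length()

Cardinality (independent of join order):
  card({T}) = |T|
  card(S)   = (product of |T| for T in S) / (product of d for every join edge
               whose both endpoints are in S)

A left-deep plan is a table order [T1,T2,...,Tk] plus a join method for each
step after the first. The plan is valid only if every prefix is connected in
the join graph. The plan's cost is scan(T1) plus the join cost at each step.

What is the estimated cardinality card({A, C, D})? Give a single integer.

Tables in S: A(20), C(150), D(50)
Edges inside S: C-A(d=5), C-D(d=50)
numerator = 20 * 150 * 50 = 150000
denominator = 5 * 50 = 250
card(S) = 150000 / 250 = 600

600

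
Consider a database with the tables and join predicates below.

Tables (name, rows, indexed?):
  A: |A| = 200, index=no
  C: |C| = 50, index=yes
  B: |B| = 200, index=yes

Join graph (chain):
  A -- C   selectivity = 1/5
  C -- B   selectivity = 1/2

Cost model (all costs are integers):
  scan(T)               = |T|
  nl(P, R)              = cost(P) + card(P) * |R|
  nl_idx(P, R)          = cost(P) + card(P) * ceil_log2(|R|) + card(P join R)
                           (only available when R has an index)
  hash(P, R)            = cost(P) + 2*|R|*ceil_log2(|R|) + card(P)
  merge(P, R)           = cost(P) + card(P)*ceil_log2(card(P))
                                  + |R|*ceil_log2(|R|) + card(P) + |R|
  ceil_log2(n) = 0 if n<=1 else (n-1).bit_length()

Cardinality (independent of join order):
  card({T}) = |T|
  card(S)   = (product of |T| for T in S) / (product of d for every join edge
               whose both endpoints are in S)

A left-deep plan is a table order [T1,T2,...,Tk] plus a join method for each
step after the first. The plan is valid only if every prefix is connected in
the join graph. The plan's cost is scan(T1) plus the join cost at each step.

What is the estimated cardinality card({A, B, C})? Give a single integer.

200000

Tables in S: A(200), B(200), C(50)
Edges inside S: A-C(d=5), C-B(d=2)
numerator = 200 * 200 * 50 = 2000000
denominator = 5 * 2 = 10
card(S) = 2000000 / 10 = 200000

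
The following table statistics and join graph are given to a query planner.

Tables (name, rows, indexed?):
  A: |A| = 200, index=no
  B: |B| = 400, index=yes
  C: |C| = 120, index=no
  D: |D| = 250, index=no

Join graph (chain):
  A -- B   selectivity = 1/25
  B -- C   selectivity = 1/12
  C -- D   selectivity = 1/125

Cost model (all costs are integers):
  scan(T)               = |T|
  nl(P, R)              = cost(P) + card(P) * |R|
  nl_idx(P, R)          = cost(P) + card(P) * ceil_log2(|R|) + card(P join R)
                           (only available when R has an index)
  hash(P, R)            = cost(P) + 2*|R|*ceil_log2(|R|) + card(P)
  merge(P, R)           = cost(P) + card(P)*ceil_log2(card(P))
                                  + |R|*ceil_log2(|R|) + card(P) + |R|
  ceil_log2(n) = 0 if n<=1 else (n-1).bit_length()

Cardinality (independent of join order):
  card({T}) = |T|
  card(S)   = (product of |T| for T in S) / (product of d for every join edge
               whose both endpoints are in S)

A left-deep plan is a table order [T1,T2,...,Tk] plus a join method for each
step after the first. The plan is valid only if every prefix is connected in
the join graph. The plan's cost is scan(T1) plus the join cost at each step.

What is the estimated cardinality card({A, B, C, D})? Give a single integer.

64000

Tables in S: A(200), B(400), C(120), D(250)
Edges inside S: A-B(d=25), B-C(d=12), C-D(d=125)
numerator = 200 * 400 * 120 * 250 = 2400000000
denominator = 25 * 12 * 125 = 37500
card(S) = 2400000000 / 37500 = 64000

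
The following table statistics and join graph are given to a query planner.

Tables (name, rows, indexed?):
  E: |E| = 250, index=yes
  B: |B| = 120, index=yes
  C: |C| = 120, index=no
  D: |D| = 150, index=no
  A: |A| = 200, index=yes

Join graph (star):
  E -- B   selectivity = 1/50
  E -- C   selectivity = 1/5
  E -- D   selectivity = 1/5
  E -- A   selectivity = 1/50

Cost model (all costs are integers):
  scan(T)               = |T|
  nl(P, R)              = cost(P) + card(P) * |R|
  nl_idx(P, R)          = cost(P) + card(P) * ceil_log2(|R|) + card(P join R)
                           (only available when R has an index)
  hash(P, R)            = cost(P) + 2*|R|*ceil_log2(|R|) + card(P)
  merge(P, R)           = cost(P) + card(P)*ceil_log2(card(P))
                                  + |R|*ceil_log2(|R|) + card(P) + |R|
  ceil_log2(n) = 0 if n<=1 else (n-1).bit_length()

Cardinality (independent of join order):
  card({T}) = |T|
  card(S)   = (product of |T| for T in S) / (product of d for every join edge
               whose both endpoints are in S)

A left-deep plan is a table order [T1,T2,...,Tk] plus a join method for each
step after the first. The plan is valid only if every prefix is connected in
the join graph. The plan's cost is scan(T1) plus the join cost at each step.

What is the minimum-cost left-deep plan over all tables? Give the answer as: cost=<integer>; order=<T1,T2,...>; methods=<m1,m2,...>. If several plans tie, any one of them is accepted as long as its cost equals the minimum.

cost=69560; order=A,E,B,C,D; methods=nl_idx,hash,hash,hash

Selinger DP (subsets sized 1..n):
  {E}: scan cost=250, card=250
  {B}: scan cost=120, card=120
  {C}: scan cost=120, card=120
  {D}: scan cost=150, card=150
  {A}: scan cost=200, card=200
  {BE}: card=600; try (E,nl_idx)→1680, (B,hash)→2180, (B,nl_idx)→2600, (E,merge)→3330, (B,merge)→3460, (E,hash)→4240 …(+2); best=1680 via (E,nl_idx)
  {CE}: card=6000; try (C,hash)→2180, (E,merge)→3330, (C,merge)→3460, (E,hash)→4240, (E,nl_idx)→7080, (E,nl)→30120 …(+1); best=2180 via (C,hash)
  {DE}: card=7500; try (D,hash)→2900, (E,merge)→3750, (D,merge)→3850, (E,hash)→4300, (E,nl_idx)→8850, (E,nl)→37650 …(+1); best=2900 via (D,hash)
  {AE}: card=1000; try (E,nl_idx)→2800, (A,nl_idx)→3250, (A,hash)→3700, (E,merge)→4250, (A,merge)→4300, (E,hash)→4400 …(+2); best=2800 via (E,nl_idx)
  {BCE}: card=14400; try (C,hash)→3960, (C,merge)→9240, (B,hash)→9860, (B,nl_idx)→58580, (C,nl)→73680, (B,merge)→87140 …(+1); best=3960 via (C,hash)
  {BDE}: card=18000; try (D,hash)→4680, (D,merge)→9630, (B,hash)→12080, (B,nl_idx)→73400, (D,nl)→91680, (B,merge)→108860 …(+1); best=4680 via (D,hash)
  {ABE}: card=2400; try (B,hash)→5480, (A,hash)→5480, (A,nl_idx)→8880, (A,merge)→10080, (B,nl_idx)→12200, (B,merge)→14760 …(+2); best=5480 via (B,hash)
  {CDE}: card=180000; try (D,hash)→10580, (C,hash)→12080, (D,merge)→87530, (C,merge)→108860, (D,nl)→902180, (C,nl)→902900; best=10580 via (D,hash)
  {ACE}: card=24000; try (C,hash)→5480, (A,hash)→11380, (C,merge)→14760, (A,nl_idx)→74180, (A,merge)→87980, (C,nl)→122800 …(+1); best=5480 via (C,hash)
  {ADE}: card=30000; try (D,hash)→6200, (A,hash)→13600, (D,merge)→15150, (A,nl_idx)→92900, (A,merge)→109700, (D,nl)→152800 …(+1); best=6200 via (D,hash)
  {BCDE}: card=432000; try (D,hash)→20760, (C,hash)→24360, (B,hash)→192260, (D,merge)→221310, (C,merge)→293640, (B,nl_idx)→1702580 …(+4); best=20760 via (D,hash)
  {ABCE}: card=57600; try (C,hash)→9560, (A,hash)→21560, (B,hash)→31160, (C,merge)→37640, (A,nl_idx)→176760, (A,merge)→221760 …(+5); best=9560 via (C,hash)
  {ABDE}: card=72000; try (D,hash)→10280, (A,hash)→25880, (B,hash)→37880, (D,merge)→38030, (A,nl_idx)→220680, (B,nl_idx)→288200 …(+5); best=10280 via (D,hash)
  {ACDE}: card=720000; try (D,hash)→31880, (C,hash)→37880, (A,hash)→193780, (D,merge)→390830, (C,merge)→487160, (A,nl_idx)→2170580 …(+4); best=31880 via (D,hash)
  {ABCDE}: card=1728000; try (D,hash)→69560, (C,hash)→83960, (A,hash)→455960, (B,hash)→753560, (D,merge)→990110, (C,merge)→1307240 …(+8); best=69560 via (D,hash)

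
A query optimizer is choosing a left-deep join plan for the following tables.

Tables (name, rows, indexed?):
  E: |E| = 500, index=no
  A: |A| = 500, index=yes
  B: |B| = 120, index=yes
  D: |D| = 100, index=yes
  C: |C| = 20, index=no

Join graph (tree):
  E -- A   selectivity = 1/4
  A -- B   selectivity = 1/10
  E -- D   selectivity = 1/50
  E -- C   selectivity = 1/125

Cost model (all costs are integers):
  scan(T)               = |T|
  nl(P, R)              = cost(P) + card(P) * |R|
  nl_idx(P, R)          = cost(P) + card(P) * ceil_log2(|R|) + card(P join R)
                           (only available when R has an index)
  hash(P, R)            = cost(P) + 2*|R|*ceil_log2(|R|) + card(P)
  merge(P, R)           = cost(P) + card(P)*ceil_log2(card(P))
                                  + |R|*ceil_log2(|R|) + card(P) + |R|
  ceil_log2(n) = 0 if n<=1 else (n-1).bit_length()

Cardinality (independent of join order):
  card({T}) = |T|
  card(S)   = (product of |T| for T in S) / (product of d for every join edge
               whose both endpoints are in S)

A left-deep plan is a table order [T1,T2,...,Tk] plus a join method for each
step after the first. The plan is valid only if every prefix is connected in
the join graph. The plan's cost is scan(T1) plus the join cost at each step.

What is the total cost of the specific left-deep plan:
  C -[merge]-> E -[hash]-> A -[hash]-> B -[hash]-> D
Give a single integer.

147300

step 1: scan C: cost=20, card=20
step 2: join E via merge
    card(P join E) = 20*500/(125) = 80
    cost = 20 + 20*5 + 500*9 + 20 + 500 = 5140
step 3: join A via hash
    card(P join A) = 80*500/(4) = 10000
    cost = 5140 + 2*500*9 + 80 = 14220
step 4: join B via hash
    card(P join B) = 10000*120/(10) = 120000
    cost = 14220 + 2*120*7 + 10000 = 25900
step 5: join D via hash
    card(P join D) = 120000*100/(50) = 240000
    cost = 25900 + 2*100*7 + 120000 = 147300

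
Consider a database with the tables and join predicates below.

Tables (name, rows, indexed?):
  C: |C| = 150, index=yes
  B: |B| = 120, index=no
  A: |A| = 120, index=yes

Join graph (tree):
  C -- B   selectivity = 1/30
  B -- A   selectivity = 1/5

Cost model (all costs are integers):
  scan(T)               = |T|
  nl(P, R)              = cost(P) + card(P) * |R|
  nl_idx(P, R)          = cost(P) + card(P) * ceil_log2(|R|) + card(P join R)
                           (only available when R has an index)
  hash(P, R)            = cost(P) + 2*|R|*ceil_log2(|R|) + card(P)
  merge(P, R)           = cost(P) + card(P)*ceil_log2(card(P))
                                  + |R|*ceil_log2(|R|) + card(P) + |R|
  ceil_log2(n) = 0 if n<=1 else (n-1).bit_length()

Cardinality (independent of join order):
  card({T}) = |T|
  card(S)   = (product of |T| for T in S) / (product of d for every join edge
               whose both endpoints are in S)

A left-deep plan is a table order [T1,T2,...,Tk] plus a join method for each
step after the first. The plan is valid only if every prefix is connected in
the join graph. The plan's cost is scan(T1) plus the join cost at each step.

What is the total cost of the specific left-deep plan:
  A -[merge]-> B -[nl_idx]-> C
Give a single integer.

step 1: scan A: cost=120, card=120
step 2: join B via merge
    card(P join B) = 120*120/(5) = 2880
    cost = 120 + 120*7 + 120*7 + 120 + 120 = 2040
step 3: join C via nl_idx
    card(P join C) = 2880*150/(30) = 14400
    cost = 2040 + 2880*8 + 14400 = 39480

39480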